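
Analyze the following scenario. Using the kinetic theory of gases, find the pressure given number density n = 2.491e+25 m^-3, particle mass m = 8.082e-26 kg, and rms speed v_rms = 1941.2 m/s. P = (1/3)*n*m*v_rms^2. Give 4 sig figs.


Step 1: v_rms^2 = 1941.2^2 = 3.768e+06
Step 2: n*m = 2.491e+25*8.082e-26 = 2.013
Step 3: P = (1/3)*2.013*3.768e+06 = 2.529e+06 Pa

2.529e+06


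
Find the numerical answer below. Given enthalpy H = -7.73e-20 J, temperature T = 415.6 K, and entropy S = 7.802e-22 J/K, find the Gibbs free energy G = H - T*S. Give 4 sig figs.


Step 1: T*S = 415.6 * 7.802e-22 = 3.243e-19 J
Step 2: G = H - T*S = -7.73e-20 - 3.243e-19
Step 3: G = -4.016e-19 J

-4.016e-19


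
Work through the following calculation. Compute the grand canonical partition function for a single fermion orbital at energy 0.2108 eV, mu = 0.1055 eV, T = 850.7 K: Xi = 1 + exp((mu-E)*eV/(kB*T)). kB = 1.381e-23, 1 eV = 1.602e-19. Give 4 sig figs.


Step 1: (mu - E) = 0.1055 - 0.2108 = -0.1053 eV
Step 2: x = (mu-E)*eV/(kB*T) = -0.1053*1.602e-19/(1.381e-23*850.7) = -1.436
Step 3: exp(x) = 0.2379
Step 4: Xi = 1 + 0.2379 = 1.238

1.238


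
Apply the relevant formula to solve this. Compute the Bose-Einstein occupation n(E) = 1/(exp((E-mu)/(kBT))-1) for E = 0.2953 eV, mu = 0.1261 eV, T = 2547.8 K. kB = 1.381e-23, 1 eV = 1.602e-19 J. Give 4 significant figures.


Step 1: (E - mu) = 0.1692 eV
Step 2: x = (E-mu)*eV/(kB*T) = 0.1692*1.602e-19/(1.381e-23*2547.8) = 0.7704
Step 3: exp(x) = 2.161
Step 4: n = 1/(exp(x)-1) = 0.8616

0.8616


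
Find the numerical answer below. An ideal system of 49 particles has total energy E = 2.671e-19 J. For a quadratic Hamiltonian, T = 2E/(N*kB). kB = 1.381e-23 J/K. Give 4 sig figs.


Step 1: Numerator = 2*E = 2*2.671e-19 = 5.342e-19 J
Step 2: Denominator = N*kB = 49*1.381e-23 = 6.767e-22
Step 3: T = 5.342e-19 / 6.767e-22 = 789.4 K

789.4


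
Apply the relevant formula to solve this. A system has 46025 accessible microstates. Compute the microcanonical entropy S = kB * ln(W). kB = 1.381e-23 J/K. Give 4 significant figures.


Step 1: ln(W) = ln(46025) = 10.74
Step 2: S = kB * ln(W) = 1.381e-23 * 10.74
Step 3: S = 1.483e-22 J/K

1.483e-22


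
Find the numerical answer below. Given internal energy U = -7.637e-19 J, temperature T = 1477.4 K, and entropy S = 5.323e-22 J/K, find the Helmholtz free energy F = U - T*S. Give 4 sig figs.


Step 1: T*S = 1477.4 * 5.323e-22 = 7.864e-19 J
Step 2: F = U - T*S = -7.637e-19 - 7.864e-19
Step 3: F = -1.55e-18 J

-1.55e-18


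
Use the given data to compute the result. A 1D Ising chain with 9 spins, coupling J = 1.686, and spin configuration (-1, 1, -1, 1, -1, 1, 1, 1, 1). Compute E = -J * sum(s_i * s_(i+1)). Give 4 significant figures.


Step 1: Nearest-neighbor products: -1, -1, -1, -1, -1, 1, 1, 1
Step 2: Sum of products = -2
Step 3: E = -1.686 * -2 = 3.372

3.372


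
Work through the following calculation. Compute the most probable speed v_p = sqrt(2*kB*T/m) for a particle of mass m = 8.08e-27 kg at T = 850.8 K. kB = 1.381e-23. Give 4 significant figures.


Step 1: Numerator = 2*kB*T = 2*1.381e-23*850.8 = 2.35e-20
Step 2: Ratio = 2.35e-20 / 8.08e-27 = 2.908e+06
Step 3: v_p = sqrt(2.908e+06) = 1705 m/s

1705


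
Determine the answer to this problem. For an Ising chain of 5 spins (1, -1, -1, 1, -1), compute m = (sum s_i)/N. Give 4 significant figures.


Step 1: Count up spins (+1): 2, down spins (-1): 3
Step 2: Total magnetization M = 2 - 3 = -1
Step 3: m = M/N = -1/5 = -0.2

-0.2


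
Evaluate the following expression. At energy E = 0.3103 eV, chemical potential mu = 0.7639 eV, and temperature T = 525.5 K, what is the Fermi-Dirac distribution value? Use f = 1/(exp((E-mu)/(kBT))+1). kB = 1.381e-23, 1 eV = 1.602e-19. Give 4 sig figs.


Step 1: (E - mu) = 0.3103 - 0.7639 = -0.4536 eV
Step 2: Convert: (E-mu)*eV = -7.267e-20 J
Step 3: x = (E-mu)*eV/(kB*T) = -10.01
Step 4: f = 1/(exp(-10.01)+1) = 1

1


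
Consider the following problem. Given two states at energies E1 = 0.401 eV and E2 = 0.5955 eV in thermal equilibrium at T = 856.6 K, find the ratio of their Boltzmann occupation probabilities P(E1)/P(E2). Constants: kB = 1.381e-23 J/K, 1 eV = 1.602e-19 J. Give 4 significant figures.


Step 1: Compute energy difference dE = E1 - E2 = 0.401 - 0.5955 = -0.1945 eV
Step 2: Convert to Joules: dE_J = -0.1945 * 1.602e-19 = -3.116e-20 J
Step 3: Compute exponent = -dE_J / (kB * T) = -(-3.116e-20) / (1.381e-23 * 856.6) = 2.634
Step 4: P(E1)/P(E2) = exp(2.634) = 13.93

13.93


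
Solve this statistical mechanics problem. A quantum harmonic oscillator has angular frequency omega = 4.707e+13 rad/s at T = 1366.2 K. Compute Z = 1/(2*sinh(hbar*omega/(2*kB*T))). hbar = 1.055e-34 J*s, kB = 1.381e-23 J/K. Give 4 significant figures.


Step 1: Compute x = hbar*omega/(kB*T) = 1.055e-34*4.707e+13/(1.381e-23*1366.2) = 0.2632
Step 2: x/2 = 0.1316
Step 3: sinh(x/2) = 0.132
Step 4: Z = 1/(2*0.132) = 3.788

3.788


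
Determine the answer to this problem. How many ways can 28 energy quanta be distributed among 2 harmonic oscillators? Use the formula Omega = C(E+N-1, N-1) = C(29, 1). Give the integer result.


Step 1: Use binomial coefficient C(29, 1)
Step 2: Numerator = 29! / 28!
Step 3: Denominator = 1!
Step 4: Omega = 29

29


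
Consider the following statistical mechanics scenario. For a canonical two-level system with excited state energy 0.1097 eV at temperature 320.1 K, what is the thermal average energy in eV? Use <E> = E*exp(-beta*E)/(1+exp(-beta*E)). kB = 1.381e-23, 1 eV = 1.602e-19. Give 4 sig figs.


Step 1: beta*E = 0.1097*1.602e-19/(1.381e-23*320.1) = 3.975
Step 2: exp(-beta*E) = 0.01877
Step 3: <E> = 0.1097*0.01877/(1+0.01877) = 0.002021 eV

0.002021


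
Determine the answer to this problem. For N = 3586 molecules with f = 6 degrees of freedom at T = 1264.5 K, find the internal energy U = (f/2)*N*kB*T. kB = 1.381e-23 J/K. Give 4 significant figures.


Step 1: f/2 = 6/2 = 3.0
Step 2: N*kB*T = 3586*1.381e-23*1264.5 = 6.262e-17
Step 3: U = 3.0 * 6.262e-17 = 1.879e-16 J

1.879e-16


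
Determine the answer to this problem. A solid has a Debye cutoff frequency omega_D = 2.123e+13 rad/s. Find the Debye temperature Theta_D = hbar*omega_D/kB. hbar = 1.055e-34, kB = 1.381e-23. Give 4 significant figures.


Step 1: hbar*omega_D = 1.055e-34 * 2.123e+13 = 2.24e-21 J
Step 2: Theta_D = 2.24e-21 / 1.381e-23
Step 3: Theta_D = 162.2 K

162.2


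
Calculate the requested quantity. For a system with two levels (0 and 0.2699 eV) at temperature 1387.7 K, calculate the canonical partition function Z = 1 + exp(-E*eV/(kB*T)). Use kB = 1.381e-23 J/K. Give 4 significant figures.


Step 1: Compute beta*E = E*eV/(kB*T) = 0.2699*1.602e-19/(1.381e-23*1387.7) = 2.256
Step 2: exp(-beta*E) = exp(-2.256) = 0.1047
Step 3: Z = 1 + 0.1047 = 1.105

1.105


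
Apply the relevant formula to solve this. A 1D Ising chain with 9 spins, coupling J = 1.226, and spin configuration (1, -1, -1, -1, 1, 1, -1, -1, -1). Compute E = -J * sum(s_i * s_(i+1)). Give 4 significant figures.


Step 1: Nearest-neighbor products: -1, 1, 1, -1, 1, -1, 1, 1
Step 2: Sum of products = 2
Step 3: E = -1.226 * 2 = -2.452

-2.452


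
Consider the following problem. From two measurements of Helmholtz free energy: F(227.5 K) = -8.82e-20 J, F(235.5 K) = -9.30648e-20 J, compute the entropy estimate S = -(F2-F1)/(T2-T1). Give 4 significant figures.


Step 1: dF = F2 - F1 = -9.30648e-20 - (-8.82e-20) = -4.8648e-21 J
Step 2: dT = T2 - T1 = 235.5 - 227.5 = 8 K
Step 3: S = -dF/dT = -(-4.8648e-21)/8 = 6.081e-22 J/K

6.081e-22


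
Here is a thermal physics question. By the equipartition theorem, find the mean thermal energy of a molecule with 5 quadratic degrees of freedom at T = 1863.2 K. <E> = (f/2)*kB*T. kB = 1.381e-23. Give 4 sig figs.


Step 1: f/2 = 5/2 = 2.5
Step 2: kB*T = 1.381e-23 * 1863.2 = 2.573e-20
Step 3: <E> = 2.5 * 2.573e-20 = 6.433e-20 J

6.433e-20


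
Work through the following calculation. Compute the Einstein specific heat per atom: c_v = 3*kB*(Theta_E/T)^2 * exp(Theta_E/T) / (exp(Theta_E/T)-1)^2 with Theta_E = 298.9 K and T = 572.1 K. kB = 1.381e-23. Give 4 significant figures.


Step 1: x = Theta_E/T = 298.9/572.1 = 0.5225
Step 2: x^2 = 0.273
Step 3: exp(x) = 1.686
Step 4: c_v = 3*1.381e-23*0.273*1.686/(1.686-1)^2 = 4.05e-23

4.05e-23


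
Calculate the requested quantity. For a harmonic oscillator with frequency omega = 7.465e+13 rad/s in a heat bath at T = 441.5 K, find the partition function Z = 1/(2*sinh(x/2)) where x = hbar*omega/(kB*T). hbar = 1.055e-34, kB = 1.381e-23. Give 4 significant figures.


Step 1: Compute x = hbar*omega/(kB*T) = 1.055e-34*7.465e+13/(1.381e-23*441.5) = 1.292
Step 2: x/2 = 0.6458
Step 3: sinh(x/2) = 0.6917
Step 4: Z = 1/(2*0.6917) = 0.7229

0.7229


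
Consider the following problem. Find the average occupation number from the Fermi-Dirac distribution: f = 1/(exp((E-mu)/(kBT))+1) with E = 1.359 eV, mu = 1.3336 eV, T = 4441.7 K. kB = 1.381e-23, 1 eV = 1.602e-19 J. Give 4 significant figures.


Step 1: (E - mu) = 1.359 - 1.3336 = 0.0254 eV
Step 2: Convert: (E-mu)*eV = 4.069e-21 J
Step 3: x = (E-mu)*eV/(kB*T) = 0.06634
Step 4: f = 1/(exp(0.06634)+1) = 0.4834

0.4834


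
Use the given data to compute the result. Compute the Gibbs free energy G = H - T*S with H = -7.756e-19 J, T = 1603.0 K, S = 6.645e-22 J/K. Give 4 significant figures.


Step 1: T*S = 1603.0 * 6.645e-22 = 1.065e-18 J
Step 2: G = H - T*S = -7.756e-19 - 1.065e-18
Step 3: G = -1.841e-18 J

-1.841e-18


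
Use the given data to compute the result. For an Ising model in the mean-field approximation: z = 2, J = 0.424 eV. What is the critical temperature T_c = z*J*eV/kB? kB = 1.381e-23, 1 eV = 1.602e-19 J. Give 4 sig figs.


Step 1: z*J = 2*0.424 = 0.848 eV
Step 2: Convert to Joules: 0.848*1.602e-19 = 1.358e-19 J
Step 3: T_c = 1.358e-19 / 1.381e-23 = 9837 K

9837


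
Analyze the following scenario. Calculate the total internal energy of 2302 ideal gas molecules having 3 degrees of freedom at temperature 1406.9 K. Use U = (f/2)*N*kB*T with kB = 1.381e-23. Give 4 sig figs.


Step 1: f/2 = 3/2 = 1.5
Step 2: N*kB*T = 2302*1.381e-23*1406.9 = 4.473e-17
Step 3: U = 1.5 * 4.473e-17 = 6.709e-17 J

6.709e-17


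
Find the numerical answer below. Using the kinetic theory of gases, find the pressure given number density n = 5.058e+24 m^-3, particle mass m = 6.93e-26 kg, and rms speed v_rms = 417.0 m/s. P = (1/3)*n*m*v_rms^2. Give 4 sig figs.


Step 1: v_rms^2 = 417.0^2 = 1.739e+05
Step 2: n*m = 5.058e+24*6.93e-26 = 0.3505
Step 3: P = (1/3)*0.3505*1.739e+05 = 2.032e+04 Pa

2.032e+04


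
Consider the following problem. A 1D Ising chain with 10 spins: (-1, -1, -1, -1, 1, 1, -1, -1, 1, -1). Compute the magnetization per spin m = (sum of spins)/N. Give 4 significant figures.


Step 1: Count up spins (+1): 3, down spins (-1): 7
Step 2: Total magnetization M = 3 - 7 = -4
Step 3: m = M/N = -4/10 = -0.4

-0.4


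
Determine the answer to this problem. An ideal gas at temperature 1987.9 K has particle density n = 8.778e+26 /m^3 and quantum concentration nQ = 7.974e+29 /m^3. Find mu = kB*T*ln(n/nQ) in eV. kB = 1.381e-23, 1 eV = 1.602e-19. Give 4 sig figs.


Step 1: n/nQ = 8.778e+26/7.974e+29 = 0.001101
Step 2: ln(n/nQ) = -6.812
Step 3: mu = kB*T*ln(n/nQ) = 2.745e-20*-6.812 = -1.87e-19 J
Step 4: Convert to eV: -1.87e-19/1.602e-19 = -1.167 eV

-1.167


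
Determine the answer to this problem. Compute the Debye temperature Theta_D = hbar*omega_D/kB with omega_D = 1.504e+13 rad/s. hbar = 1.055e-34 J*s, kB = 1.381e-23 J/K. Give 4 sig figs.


Step 1: hbar*omega_D = 1.055e-34 * 1.504e+13 = 1.587e-21 J
Step 2: Theta_D = 1.587e-21 / 1.381e-23
Step 3: Theta_D = 114.9 K

114.9


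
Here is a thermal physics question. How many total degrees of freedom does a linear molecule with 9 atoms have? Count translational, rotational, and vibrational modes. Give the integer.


Step 1: Translational DOF = 3
Step 2: Rotational DOF (linear) = 2
Step 3: Vibrational DOF = 3*9 - 5 = 22
Step 4: Total = 3 + 2 + 22 = 27

27


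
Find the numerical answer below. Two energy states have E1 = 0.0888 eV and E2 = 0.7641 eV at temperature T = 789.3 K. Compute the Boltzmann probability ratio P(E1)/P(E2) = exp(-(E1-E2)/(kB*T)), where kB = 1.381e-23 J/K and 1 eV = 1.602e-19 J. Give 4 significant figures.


Step 1: Compute energy difference dE = E1 - E2 = 0.0888 - 0.7641 = -0.6753 eV
Step 2: Convert to Joules: dE_J = -0.6753 * 1.602e-19 = -1.082e-19 J
Step 3: Compute exponent = -dE_J / (kB * T) = -(-1.082e-19) / (1.381e-23 * 789.3) = 9.925
Step 4: P(E1)/P(E2) = exp(9.925) = 2.043e+04

2.043e+04


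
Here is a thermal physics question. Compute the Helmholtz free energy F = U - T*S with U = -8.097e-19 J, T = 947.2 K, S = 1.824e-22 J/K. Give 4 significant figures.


Step 1: T*S = 947.2 * 1.824e-22 = 1.728e-19 J
Step 2: F = U - T*S = -8.097e-19 - 1.728e-19
Step 3: F = -9.825e-19 J

-9.825e-19


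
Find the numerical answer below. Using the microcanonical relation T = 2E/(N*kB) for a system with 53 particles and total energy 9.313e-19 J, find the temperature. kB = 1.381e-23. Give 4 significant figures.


Step 1: Numerator = 2*E = 2*9.313e-19 = 1.863e-18 J
Step 2: Denominator = N*kB = 53*1.381e-23 = 7.319e-22
Step 3: T = 1.863e-18 / 7.319e-22 = 2545 K

2545


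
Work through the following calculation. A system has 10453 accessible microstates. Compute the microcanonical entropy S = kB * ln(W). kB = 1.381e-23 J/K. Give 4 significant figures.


Step 1: ln(W) = ln(10453) = 9.255
Step 2: S = kB * ln(W) = 1.381e-23 * 9.255
Step 3: S = 1.278e-22 J/K

1.278e-22


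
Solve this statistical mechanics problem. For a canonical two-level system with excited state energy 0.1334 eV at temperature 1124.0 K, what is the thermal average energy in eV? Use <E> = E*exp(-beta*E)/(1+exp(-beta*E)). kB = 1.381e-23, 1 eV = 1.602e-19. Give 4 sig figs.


Step 1: beta*E = 0.1334*1.602e-19/(1.381e-23*1124.0) = 1.377
Step 2: exp(-beta*E) = 0.2524
Step 3: <E> = 0.1334*0.2524/(1+0.2524) = 0.02688 eV

0.02688


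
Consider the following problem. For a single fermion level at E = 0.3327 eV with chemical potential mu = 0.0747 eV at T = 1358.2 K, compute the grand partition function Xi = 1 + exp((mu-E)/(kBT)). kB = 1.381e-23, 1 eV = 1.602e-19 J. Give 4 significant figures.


Step 1: (mu - E) = 0.0747 - 0.3327 = -0.258 eV
Step 2: x = (mu-E)*eV/(kB*T) = -0.258*1.602e-19/(1.381e-23*1358.2) = -2.204
Step 3: exp(x) = 0.1104
Step 4: Xi = 1 + 0.1104 = 1.11

1.11


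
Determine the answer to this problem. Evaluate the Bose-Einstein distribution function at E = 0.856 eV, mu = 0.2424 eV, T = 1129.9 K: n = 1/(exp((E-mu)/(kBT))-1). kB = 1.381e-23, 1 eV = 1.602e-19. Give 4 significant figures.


Step 1: (E - mu) = 0.6136 eV
Step 2: x = (E-mu)*eV/(kB*T) = 0.6136*1.602e-19/(1.381e-23*1129.9) = 6.3
Step 3: exp(x) = 544.4
Step 4: n = 1/(exp(x)-1) = 0.00184

0.00184


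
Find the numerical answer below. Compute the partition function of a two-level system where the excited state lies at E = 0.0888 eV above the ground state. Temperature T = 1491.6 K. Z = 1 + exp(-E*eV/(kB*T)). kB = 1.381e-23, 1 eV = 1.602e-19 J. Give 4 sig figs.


Step 1: Compute beta*E = E*eV/(kB*T) = 0.0888*1.602e-19/(1.381e-23*1491.6) = 0.6906
Step 2: exp(-beta*E) = exp(-0.6906) = 0.5013
Step 3: Z = 1 + 0.5013 = 1.501

1.501


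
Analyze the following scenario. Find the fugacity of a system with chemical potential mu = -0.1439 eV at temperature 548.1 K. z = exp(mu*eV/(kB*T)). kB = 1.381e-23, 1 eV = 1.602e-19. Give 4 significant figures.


Step 1: Convert mu to Joules: -0.1439*1.602e-19 = -2.305e-20 J
Step 2: kB*T = 1.381e-23*548.1 = 7.569e-21 J
Step 3: mu/(kB*T) = -3.046
Step 4: z = exp(-3.046) = 0.04757

0.04757


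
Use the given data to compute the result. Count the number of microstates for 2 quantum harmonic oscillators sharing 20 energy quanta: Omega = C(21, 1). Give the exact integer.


Step 1: Use binomial coefficient C(21, 1)
Step 2: Numerator = 21! / 20!
Step 3: Denominator = 1!
Step 4: Omega = 21

21


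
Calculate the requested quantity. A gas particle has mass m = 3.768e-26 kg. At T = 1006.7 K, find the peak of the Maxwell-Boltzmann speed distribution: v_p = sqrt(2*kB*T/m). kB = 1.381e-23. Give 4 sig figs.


Step 1: Numerator = 2*kB*T = 2*1.381e-23*1006.7 = 2.781e-20
Step 2: Ratio = 2.781e-20 / 3.768e-26 = 7.379e+05
Step 3: v_p = sqrt(7.379e+05) = 859 m/s

859


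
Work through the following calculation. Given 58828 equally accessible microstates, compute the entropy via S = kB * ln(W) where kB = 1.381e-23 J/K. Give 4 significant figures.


Step 1: ln(W) = ln(58828) = 10.98
Step 2: S = kB * ln(W) = 1.381e-23 * 10.98
Step 3: S = 1.517e-22 J/K

1.517e-22


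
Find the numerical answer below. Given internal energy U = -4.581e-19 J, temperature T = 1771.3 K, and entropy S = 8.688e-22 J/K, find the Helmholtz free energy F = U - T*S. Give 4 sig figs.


Step 1: T*S = 1771.3 * 8.688e-22 = 1.539e-18 J
Step 2: F = U - T*S = -4.581e-19 - 1.539e-18
Step 3: F = -1.997e-18 J

-1.997e-18


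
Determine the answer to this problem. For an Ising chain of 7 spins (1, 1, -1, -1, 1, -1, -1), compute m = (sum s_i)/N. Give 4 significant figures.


Step 1: Count up spins (+1): 3, down spins (-1): 4
Step 2: Total magnetization M = 3 - 4 = -1
Step 3: m = M/N = -1/7 = -0.1429

-0.1429


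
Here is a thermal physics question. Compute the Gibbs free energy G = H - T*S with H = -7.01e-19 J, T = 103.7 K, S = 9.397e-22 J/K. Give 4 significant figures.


Step 1: T*S = 103.7 * 9.397e-22 = 9.745e-20 J
Step 2: G = H - T*S = -7.01e-19 - 9.745e-20
Step 3: G = -7.984e-19 J

-7.984e-19


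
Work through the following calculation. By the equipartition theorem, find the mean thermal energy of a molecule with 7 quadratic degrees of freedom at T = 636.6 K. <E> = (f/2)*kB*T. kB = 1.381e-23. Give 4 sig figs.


Step 1: f/2 = 7/2 = 3.5
Step 2: kB*T = 1.381e-23 * 636.6 = 8.791e-21
Step 3: <E> = 3.5 * 8.791e-21 = 3.077e-20 J

3.077e-20


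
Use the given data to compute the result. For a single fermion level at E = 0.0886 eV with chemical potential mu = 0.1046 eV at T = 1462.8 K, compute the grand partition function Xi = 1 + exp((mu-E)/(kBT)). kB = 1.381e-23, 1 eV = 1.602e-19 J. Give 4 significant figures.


Step 1: (mu - E) = 0.1046 - 0.0886 = 0.016 eV
Step 2: x = (mu-E)*eV/(kB*T) = 0.016*1.602e-19/(1.381e-23*1462.8) = 0.1269
Step 3: exp(x) = 1.135
Step 4: Xi = 1 + 1.135 = 2.135

2.135


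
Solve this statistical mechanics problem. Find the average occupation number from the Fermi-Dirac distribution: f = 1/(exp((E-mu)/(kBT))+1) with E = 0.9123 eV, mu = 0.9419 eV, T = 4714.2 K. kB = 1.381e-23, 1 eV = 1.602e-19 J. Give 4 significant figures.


Step 1: (E - mu) = 0.9123 - 0.9419 = -0.0296 eV
Step 2: Convert: (E-mu)*eV = -4.742e-21 J
Step 3: x = (E-mu)*eV/(kB*T) = -0.07284
Step 4: f = 1/(exp(-0.07284)+1) = 0.5182

0.5182


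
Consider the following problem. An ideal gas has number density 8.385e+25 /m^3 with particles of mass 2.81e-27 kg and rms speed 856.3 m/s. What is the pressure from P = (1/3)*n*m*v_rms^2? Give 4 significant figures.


Step 1: v_rms^2 = 856.3^2 = 7.332e+05
Step 2: n*m = 8.385e+25*2.81e-27 = 0.2356
Step 3: P = (1/3)*0.2356*7.332e+05 = 5.759e+04 Pa

5.759e+04


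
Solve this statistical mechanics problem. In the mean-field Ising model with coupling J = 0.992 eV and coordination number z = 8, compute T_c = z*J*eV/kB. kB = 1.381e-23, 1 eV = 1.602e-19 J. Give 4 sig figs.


Step 1: z*J = 8*0.992 = 7.936 eV
Step 2: Convert to Joules: 7.936*1.602e-19 = 1.271e-18 J
Step 3: T_c = 1.271e-18 / 1.381e-23 = 9.206e+04 K

9.206e+04


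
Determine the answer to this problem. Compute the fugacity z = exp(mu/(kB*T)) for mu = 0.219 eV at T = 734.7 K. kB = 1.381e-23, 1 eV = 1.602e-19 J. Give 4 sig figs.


Step 1: Convert mu to Joules: 0.219*1.602e-19 = 3.508e-20 J
Step 2: kB*T = 1.381e-23*734.7 = 1.015e-20 J
Step 3: mu/(kB*T) = 3.458
Step 4: z = exp(3.458) = 31.75

31.75


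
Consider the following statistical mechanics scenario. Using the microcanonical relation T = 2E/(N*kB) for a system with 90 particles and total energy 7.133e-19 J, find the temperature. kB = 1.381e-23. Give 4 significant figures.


Step 1: Numerator = 2*E = 2*7.133e-19 = 1.427e-18 J
Step 2: Denominator = N*kB = 90*1.381e-23 = 1.243e-21
Step 3: T = 1.427e-18 / 1.243e-21 = 1148 K

1148


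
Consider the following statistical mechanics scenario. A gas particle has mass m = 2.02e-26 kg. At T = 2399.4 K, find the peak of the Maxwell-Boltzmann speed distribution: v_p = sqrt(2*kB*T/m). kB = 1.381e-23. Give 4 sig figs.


Step 1: Numerator = 2*kB*T = 2*1.381e-23*2399.4 = 6.627e-20
Step 2: Ratio = 6.627e-20 / 2.02e-26 = 3.281e+06
Step 3: v_p = sqrt(3.281e+06) = 1811 m/s

1811


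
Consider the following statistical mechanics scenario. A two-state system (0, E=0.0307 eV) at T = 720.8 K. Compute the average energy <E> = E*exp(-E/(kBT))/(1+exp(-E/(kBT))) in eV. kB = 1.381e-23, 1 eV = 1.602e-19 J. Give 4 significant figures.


Step 1: beta*E = 0.0307*1.602e-19/(1.381e-23*720.8) = 0.4941
Step 2: exp(-beta*E) = 0.6101
Step 3: <E> = 0.0307*0.6101/(1+0.6101) = 0.01163 eV

0.01163


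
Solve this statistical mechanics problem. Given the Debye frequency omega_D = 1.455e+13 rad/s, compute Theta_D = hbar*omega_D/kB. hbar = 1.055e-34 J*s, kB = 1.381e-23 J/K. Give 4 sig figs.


Step 1: hbar*omega_D = 1.055e-34 * 1.455e+13 = 1.535e-21 J
Step 2: Theta_D = 1.535e-21 / 1.381e-23
Step 3: Theta_D = 111.2 K

111.2


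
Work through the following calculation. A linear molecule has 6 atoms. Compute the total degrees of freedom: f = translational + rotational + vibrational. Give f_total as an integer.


Step 1: Translational DOF = 3
Step 2: Rotational DOF (linear) = 2
Step 3: Vibrational DOF = 3*6 - 5 = 13
Step 4: Total = 3 + 2 + 13 = 18

18


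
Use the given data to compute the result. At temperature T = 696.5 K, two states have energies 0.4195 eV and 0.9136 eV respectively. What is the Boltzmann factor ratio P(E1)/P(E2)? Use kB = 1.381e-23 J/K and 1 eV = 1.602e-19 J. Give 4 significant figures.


Step 1: Compute energy difference dE = E1 - E2 = 0.4195 - 0.9136 = -0.4941 eV
Step 2: Convert to Joules: dE_J = -0.4941 * 1.602e-19 = -7.915e-20 J
Step 3: Compute exponent = -dE_J / (kB * T) = -(-7.915e-20) / (1.381e-23 * 696.5) = 8.229
Step 4: P(E1)/P(E2) = exp(8.229) = 3749

3749


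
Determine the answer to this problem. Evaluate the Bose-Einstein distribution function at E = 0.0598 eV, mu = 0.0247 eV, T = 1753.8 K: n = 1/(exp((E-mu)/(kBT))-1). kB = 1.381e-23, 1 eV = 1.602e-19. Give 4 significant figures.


Step 1: (E - mu) = 0.0351 eV
Step 2: x = (E-mu)*eV/(kB*T) = 0.0351*1.602e-19/(1.381e-23*1753.8) = 0.2322
Step 3: exp(x) = 1.261
Step 4: n = 1/(exp(x)-1) = 3.827

3.827


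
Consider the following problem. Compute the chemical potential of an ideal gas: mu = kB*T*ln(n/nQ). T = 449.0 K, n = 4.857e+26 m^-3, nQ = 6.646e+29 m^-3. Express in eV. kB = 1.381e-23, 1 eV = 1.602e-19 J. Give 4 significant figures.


Step 1: n/nQ = 4.857e+26/6.646e+29 = 0.0007308
Step 2: ln(n/nQ) = -7.221
Step 3: mu = kB*T*ln(n/nQ) = 6.201e-21*-7.221 = -4.478e-20 J
Step 4: Convert to eV: -4.478e-20/1.602e-19 = -0.2795 eV

-0.2795


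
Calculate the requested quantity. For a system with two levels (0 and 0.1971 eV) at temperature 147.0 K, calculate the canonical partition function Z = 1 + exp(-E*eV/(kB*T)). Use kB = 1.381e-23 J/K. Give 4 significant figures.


Step 1: Compute beta*E = E*eV/(kB*T) = 0.1971*1.602e-19/(1.381e-23*147.0) = 15.55
Step 2: exp(-beta*E) = exp(-15.55) = 1.758e-07
Step 3: Z = 1 + 1.758e-07 = 1

1


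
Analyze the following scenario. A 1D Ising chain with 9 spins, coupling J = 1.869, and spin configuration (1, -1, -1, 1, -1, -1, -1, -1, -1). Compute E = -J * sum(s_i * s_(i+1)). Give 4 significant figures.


Step 1: Nearest-neighbor products: -1, 1, -1, -1, 1, 1, 1, 1
Step 2: Sum of products = 2
Step 3: E = -1.869 * 2 = -3.738

-3.738


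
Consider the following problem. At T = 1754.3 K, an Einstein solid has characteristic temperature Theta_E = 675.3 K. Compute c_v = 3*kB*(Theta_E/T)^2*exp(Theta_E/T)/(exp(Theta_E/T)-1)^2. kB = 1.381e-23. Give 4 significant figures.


Step 1: x = Theta_E/T = 675.3/1754.3 = 0.3849
Step 2: x^2 = 0.1482
Step 3: exp(x) = 1.47
Step 4: c_v = 3*1.381e-23*0.1482*1.47/(1.47-1)^2 = 4.092e-23

4.092e-23


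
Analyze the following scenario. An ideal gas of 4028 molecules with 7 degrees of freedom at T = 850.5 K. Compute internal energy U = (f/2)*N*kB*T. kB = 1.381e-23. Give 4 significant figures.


Step 1: f/2 = 7/2 = 3.5
Step 2: N*kB*T = 4028*1.381e-23*850.5 = 4.731e-17
Step 3: U = 3.5 * 4.731e-17 = 1.656e-16 J

1.656e-16


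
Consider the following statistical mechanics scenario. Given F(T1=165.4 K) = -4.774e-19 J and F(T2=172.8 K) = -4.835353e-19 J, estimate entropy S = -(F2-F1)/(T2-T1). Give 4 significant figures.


Step 1: dF = F2 - F1 = -4.835353e-19 - (-4.774e-19) = -6.1353e-21 J
Step 2: dT = T2 - T1 = 172.8 - 165.4 = 7.4 K
Step 3: S = -dF/dT = -(-6.1353e-21)/7.4 = 8.291e-22 J/K

8.291e-22


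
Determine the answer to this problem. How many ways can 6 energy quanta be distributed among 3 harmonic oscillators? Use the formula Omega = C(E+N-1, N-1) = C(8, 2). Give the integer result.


Step 1: Use binomial coefficient C(8, 2)
Step 2: Numerator = 8! / 6!
Step 3: Denominator = 2!
Step 4: Omega = 28

28


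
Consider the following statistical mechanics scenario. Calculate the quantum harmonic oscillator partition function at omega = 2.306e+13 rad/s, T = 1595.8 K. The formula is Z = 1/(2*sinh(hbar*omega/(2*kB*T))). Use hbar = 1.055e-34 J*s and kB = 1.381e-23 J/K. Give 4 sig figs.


Step 1: Compute x = hbar*omega/(kB*T) = 1.055e-34*2.306e+13/(1.381e-23*1595.8) = 0.1104
Step 2: x/2 = 0.0552
Step 3: sinh(x/2) = 0.05522
Step 4: Z = 1/(2*0.05522) = 9.054

9.054


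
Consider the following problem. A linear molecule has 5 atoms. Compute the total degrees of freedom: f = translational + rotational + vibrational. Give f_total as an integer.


Step 1: Translational DOF = 3
Step 2: Rotational DOF (linear) = 2
Step 3: Vibrational DOF = 3*5 - 5 = 10
Step 4: Total = 3 + 2 + 10 = 15

15


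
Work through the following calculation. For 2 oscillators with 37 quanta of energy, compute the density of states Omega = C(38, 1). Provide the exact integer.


Step 1: Use binomial coefficient C(38, 1)
Step 2: Numerator = 38! / 37!
Step 3: Denominator = 1!
Step 4: Omega = 38

38


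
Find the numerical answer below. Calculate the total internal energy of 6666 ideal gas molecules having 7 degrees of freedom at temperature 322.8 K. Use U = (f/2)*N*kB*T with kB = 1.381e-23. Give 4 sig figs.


Step 1: f/2 = 7/2 = 3.5
Step 2: N*kB*T = 6666*1.381e-23*322.8 = 2.972e-17
Step 3: U = 3.5 * 2.972e-17 = 1.04e-16 J

1.04e-16


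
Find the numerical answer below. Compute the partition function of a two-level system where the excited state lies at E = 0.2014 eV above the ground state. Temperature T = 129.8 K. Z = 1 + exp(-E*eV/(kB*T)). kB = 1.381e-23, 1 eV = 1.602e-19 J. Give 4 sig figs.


Step 1: Compute beta*E = E*eV/(kB*T) = 0.2014*1.602e-19/(1.381e-23*129.8) = 18
Step 2: exp(-beta*E) = exp(-18) = 1.524e-08
Step 3: Z = 1 + 1.524e-08 = 1

1


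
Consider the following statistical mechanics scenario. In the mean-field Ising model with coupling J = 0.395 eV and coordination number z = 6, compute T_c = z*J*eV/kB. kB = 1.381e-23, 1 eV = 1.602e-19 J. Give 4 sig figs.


Step 1: z*J = 6*0.395 = 2.37 eV
Step 2: Convert to Joules: 2.37*1.602e-19 = 3.797e-19 J
Step 3: T_c = 3.797e-19 / 1.381e-23 = 2.749e+04 K

2.749e+04


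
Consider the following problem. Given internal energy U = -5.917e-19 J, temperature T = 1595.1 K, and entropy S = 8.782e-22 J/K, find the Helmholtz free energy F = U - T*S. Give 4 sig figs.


Step 1: T*S = 1595.1 * 8.782e-22 = 1.401e-18 J
Step 2: F = U - T*S = -5.917e-19 - 1.401e-18
Step 3: F = -1.993e-18 J

-1.993e-18


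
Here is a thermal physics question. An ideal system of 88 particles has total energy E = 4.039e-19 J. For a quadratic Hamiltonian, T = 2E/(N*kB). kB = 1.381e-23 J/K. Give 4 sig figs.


Step 1: Numerator = 2*E = 2*4.039e-19 = 8.078e-19 J
Step 2: Denominator = N*kB = 88*1.381e-23 = 1.215e-21
Step 3: T = 8.078e-19 / 1.215e-21 = 664.7 K

664.7


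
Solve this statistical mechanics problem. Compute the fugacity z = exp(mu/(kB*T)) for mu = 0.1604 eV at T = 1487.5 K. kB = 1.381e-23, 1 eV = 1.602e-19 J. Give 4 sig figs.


Step 1: Convert mu to Joules: 0.1604*1.602e-19 = 2.57e-20 J
Step 2: kB*T = 1.381e-23*1487.5 = 2.054e-20 J
Step 3: mu/(kB*T) = 1.251
Step 4: z = exp(1.251) = 3.493

3.493


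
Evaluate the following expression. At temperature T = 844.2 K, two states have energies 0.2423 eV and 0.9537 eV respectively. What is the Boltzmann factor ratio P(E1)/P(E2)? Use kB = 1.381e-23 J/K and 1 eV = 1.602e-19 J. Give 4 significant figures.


Step 1: Compute energy difference dE = E1 - E2 = 0.2423 - 0.9537 = -0.7114 eV
Step 2: Convert to Joules: dE_J = -0.7114 * 1.602e-19 = -1.14e-19 J
Step 3: Compute exponent = -dE_J / (kB * T) = -(-1.14e-19) / (1.381e-23 * 844.2) = 9.775
Step 4: P(E1)/P(E2) = exp(9.775) = 1.76e+04

1.76e+04


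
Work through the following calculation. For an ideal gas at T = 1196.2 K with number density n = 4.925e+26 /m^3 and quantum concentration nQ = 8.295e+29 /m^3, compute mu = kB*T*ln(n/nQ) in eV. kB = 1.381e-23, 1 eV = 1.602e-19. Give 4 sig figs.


Step 1: n/nQ = 4.925e+26/8.295e+29 = 0.0005937
Step 2: ln(n/nQ) = -7.429
Step 3: mu = kB*T*ln(n/nQ) = 1.652e-20*-7.429 = -1.227e-19 J
Step 4: Convert to eV: -1.227e-19/1.602e-19 = -0.7661 eV

-0.7661


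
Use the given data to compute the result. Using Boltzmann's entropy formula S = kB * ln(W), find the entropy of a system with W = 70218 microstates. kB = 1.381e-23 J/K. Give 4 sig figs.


Step 1: ln(W) = ln(70218) = 11.16
Step 2: S = kB * ln(W) = 1.381e-23 * 11.16
Step 3: S = 1.541e-22 J/K

1.541e-22


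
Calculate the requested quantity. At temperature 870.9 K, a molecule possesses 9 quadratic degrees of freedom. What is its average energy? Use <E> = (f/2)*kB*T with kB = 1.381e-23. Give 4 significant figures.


Step 1: f/2 = 9/2 = 4.5
Step 2: kB*T = 1.381e-23 * 870.9 = 1.203e-20
Step 3: <E> = 4.5 * 1.203e-20 = 5.412e-20 J

5.412e-20


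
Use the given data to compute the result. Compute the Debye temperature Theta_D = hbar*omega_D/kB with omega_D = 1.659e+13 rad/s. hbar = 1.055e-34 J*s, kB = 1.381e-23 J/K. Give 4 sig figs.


Step 1: hbar*omega_D = 1.055e-34 * 1.659e+13 = 1.75e-21 J
Step 2: Theta_D = 1.75e-21 / 1.381e-23
Step 3: Theta_D = 126.7 K

126.7


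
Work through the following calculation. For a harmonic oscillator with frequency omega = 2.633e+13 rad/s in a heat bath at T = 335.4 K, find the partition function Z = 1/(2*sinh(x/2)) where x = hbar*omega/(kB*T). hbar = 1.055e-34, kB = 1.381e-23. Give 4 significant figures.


Step 1: Compute x = hbar*omega/(kB*T) = 1.055e-34*2.633e+13/(1.381e-23*335.4) = 0.5997
Step 2: x/2 = 0.2999
Step 3: sinh(x/2) = 0.3044
Step 4: Z = 1/(2*0.3044) = 1.643

1.643


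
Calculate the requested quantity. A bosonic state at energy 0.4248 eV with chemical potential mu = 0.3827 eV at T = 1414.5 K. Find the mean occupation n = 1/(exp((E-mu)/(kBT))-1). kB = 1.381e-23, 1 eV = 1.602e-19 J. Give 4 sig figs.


Step 1: (E - mu) = 0.0421 eV
Step 2: x = (E-mu)*eV/(kB*T) = 0.0421*1.602e-19/(1.381e-23*1414.5) = 0.3453
Step 3: exp(x) = 1.412
Step 4: n = 1/(exp(x)-1) = 2.425

2.425


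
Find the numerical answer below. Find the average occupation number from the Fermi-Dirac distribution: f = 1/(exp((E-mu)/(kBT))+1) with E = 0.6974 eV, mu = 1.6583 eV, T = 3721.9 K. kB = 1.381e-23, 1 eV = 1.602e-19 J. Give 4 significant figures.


Step 1: (E - mu) = 0.6974 - 1.6583 = -0.9609 eV
Step 2: Convert: (E-mu)*eV = -1.539e-19 J
Step 3: x = (E-mu)*eV/(kB*T) = -2.995
Step 4: f = 1/(exp(-2.995)+1) = 0.9523

0.9523


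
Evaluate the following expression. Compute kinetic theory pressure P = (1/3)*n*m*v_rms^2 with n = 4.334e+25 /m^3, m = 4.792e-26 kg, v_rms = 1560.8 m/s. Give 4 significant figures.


Step 1: v_rms^2 = 1560.8^2 = 2.436e+06
Step 2: n*m = 4.334e+25*4.792e-26 = 2.077
Step 3: P = (1/3)*2.077*2.436e+06 = 1.686e+06 Pa

1.686e+06


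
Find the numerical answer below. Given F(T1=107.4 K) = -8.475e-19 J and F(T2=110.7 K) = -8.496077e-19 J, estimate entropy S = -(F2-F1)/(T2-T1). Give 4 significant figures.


Step 1: dF = F2 - F1 = -8.496077e-19 - (-8.475e-19) = -2.1077e-21 J
Step 2: dT = T2 - T1 = 110.7 - 107.4 = 3.3 K
Step 3: S = -dF/dT = -(-2.1077e-21)/3.3 = 6.387e-22 J/K

6.387e-22


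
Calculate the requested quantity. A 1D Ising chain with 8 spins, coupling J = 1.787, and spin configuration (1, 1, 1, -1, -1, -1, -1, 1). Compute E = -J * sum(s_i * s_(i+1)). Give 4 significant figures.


Step 1: Nearest-neighbor products: 1, 1, -1, 1, 1, 1, -1
Step 2: Sum of products = 3
Step 3: E = -1.787 * 3 = -5.361

-5.361


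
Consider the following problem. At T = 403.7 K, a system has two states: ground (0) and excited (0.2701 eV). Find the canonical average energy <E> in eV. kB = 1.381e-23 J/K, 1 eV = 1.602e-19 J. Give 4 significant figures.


Step 1: beta*E = 0.2701*1.602e-19/(1.381e-23*403.7) = 7.761
Step 2: exp(-beta*E) = 0.0004259
Step 3: <E> = 0.2701*0.0004259/(1+0.0004259) = 0.000115 eV

0.000115


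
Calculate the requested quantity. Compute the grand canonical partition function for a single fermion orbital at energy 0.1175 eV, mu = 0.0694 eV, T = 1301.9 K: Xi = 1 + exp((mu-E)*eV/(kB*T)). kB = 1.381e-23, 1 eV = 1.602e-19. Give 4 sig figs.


Step 1: (mu - E) = 0.0694 - 0.1175 = -0.0481 eV
Step 2: x = (mu-E)*eV/(kB*T) = -0.0481*1.602e-19/(1.381e-23*1301.9) = -0.4286
Step 3: exp(x) = 0.6514
Step 4: Xi = 1 + 0.6514 = 1.651

1.651


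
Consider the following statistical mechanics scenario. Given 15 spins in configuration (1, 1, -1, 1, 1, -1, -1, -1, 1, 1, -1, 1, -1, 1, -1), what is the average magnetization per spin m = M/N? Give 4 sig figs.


Step 1: Count up spins (+1): 8, down spins (-1): 7
Step 2: Total magnetization M = 8 - 7 = 1
Step 3: m = M/N = 1/15 = 0.06667

0.06667


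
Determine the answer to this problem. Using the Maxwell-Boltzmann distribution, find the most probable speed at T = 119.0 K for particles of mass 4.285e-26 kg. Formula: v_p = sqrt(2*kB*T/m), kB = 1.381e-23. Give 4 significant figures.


Step 1: Numerator = 2*kB*T = 2*1.381e-23*119.0 = 3.287e-21
Step 2: Ratio = 3.287e-21 / 4.285e-26 = 7.67e+04
Step 3: v_p = sqrt(7.67e+04) = 277 m/s

277


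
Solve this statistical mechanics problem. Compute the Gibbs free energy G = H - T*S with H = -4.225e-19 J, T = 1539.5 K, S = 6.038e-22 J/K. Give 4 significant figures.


Step 1: T*S = 1539.5 * 6.038e-22 = 9.296e-19 J
Step 2: G = H - T*S = -4.225e-19 - 9.296e-19
Step 3: G = -1.352e-18 J

-1.352e-18


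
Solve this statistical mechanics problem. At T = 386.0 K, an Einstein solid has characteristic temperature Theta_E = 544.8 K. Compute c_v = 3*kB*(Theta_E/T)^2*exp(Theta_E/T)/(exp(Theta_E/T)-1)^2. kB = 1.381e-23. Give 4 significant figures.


Step 1: x = Theta_E/T = 544.8/386.0 = 1.411
Step 2: x^2 = 1.992
Step 3: exp(x) = 4.102
Step 4: c_v = 3*1.381e-23*1.992*4.102/(4.102-1)^2 = 3.519e-23

3.519e-23


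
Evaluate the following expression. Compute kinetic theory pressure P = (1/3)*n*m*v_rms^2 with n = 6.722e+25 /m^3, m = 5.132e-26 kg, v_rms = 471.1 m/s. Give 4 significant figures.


Step 1: v_rms^2 = 471.1^2 = 2.219e+05
Step 2: n*m = 6.722e+25*5.132e-26 = 3.45
Step 3: P = (1/3)*3.45*2.219e+05 = 2.552e+05 Pa

2.552e+05


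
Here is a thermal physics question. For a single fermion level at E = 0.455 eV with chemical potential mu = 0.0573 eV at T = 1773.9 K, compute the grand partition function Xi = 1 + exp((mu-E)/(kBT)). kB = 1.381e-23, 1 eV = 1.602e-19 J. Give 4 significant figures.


Step 1: (mu - E) = 0.0573 - 0.455 = -0.3977 eV
Step 2: x = (mu-E)*eV/(kB*T) = -0.3977*1.602e-19/(1.381e-23*1773.9) = -2.601
Step 3: exp(x) = 0.07422
Step 4: Xi = 1 + 0.07422 = 1.074

1.074


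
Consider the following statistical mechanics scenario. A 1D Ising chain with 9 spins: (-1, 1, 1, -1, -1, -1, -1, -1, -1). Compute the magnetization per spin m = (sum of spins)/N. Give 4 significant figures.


Step 1: Count up spins (+1): 2, down spins (-1): 7
Step 2: Total magnetization M = 2 - 7 = -5
Step 3: m = M/N = -5/9 = -0.5556

-0.5556


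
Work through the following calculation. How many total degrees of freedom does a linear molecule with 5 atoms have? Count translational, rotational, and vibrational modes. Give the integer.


Step 1: Translational DOF = 3
Step 2: Rotational DOF (linear) = 2
Step 3: Vibrational DOF = 3*5 - 5 = 10
Step 4: Total = 3 + 2 + 10 = 15

15


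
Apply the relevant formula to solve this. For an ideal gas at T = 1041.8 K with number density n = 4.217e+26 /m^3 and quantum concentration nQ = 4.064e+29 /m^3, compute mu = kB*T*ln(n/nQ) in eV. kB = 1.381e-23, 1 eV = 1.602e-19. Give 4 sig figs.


Step 1: n/nQ = 4.217e+26/4.064e+29 = 0.001038
Step 2: ln(n/nQ) = -6.871
Step 3: mu = kB*T*ln(n/nQ) = 1.439e-20*-6.871 = -9.885e-20 J
Step 4: Convert to eV: -9.885e-20/1.602e-19 = -0.6171 eV

-0.6171


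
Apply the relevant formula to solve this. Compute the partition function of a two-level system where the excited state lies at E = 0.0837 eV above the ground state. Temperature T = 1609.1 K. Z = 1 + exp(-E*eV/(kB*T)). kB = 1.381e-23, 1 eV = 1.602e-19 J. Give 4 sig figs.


Step 1: Compute beta*E = E*eV/(kB*T) = 0.0837*1.602e-19/(1.381e-23*1609.1) = 0.6034
Step 2: exp(-beta*E) = exp(-0.6034) = 0.5469
Step 3: Z = 1 + 0.5469 = 1.547

1.547


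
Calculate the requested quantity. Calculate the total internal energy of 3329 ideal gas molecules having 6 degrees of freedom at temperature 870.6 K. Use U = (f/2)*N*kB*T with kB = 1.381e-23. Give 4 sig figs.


Step 1: f/2 = 6/2 = 3.0
Step 2: N*kB*T = 3329*1.381e-23*870.6 = 4.002e-17
Step 3: U = 3.0 * 4.002e-17 = 1.201e-16 J

1.201e-16


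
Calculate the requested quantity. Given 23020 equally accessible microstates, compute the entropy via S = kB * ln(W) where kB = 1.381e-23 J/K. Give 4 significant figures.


Step 1: ln(W) = ln(23020) = 10.04
Step 2: S = kB * ln(W) = 1.381e-23 * 10.04
Step 3: S = 1.387e-22 J/K

1.387e-22


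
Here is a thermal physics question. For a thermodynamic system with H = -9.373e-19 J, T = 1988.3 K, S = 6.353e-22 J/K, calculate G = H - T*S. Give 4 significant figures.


Step 1: T*S = 1988.3 * 6.353e-22 = 1.263e-18 J
Step 2: G = H - T*S = -9.373e-19 - 1.263e-18
Step 3: G = -2.2e-18 J

-2.2e-18


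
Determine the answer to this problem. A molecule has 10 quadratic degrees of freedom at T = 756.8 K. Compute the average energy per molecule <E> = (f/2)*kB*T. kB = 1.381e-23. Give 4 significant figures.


Step 1: f/2 = 10/2 = 5
Step 2: kB*T = 1.381e-23 * 756.8 = 1.045e-20
Step 3: <E> = 5 * 1.045e-20 = 5.226e-20 J

5.226e-20


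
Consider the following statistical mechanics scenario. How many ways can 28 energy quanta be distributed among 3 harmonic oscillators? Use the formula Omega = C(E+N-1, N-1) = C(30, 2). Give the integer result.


Step 1: Use binomial coefficient C(30, 2)
Step 2: Numerator = 30! / 28!
Step 3: Denominator = 2!
Step 4: Omega = 435

435


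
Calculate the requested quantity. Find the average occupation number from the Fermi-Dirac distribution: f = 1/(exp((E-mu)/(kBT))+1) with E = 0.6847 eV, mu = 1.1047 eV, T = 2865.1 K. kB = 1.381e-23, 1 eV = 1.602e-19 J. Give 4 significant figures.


Step 1: (E - mu) = 0.6847 - 1.1047 = -0.42 eV
Step 2: Convert: (E-mu)*eV = -6.728e-20 J
Step 3: x = (E-mu)*eV/(kB*T) = -1.701
Step 4: f = 1/(exp(-1.701)+1) = 0.8456

0.8456


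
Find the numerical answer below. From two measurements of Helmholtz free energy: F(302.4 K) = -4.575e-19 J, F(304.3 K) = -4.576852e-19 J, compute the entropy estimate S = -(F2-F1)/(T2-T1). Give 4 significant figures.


Step 1: dF = F2 - F1 = -4.576852e-19 - (-4.575e-19) = -1.852e-22 J
Step 2: dT = T2 - T1 = 304.3 - 302.4 = 1.9 K
Step 3: S = -dF/dT = -(-1.852e-22)/1.9 = 9.747e-23 J/K

9.747e-23
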